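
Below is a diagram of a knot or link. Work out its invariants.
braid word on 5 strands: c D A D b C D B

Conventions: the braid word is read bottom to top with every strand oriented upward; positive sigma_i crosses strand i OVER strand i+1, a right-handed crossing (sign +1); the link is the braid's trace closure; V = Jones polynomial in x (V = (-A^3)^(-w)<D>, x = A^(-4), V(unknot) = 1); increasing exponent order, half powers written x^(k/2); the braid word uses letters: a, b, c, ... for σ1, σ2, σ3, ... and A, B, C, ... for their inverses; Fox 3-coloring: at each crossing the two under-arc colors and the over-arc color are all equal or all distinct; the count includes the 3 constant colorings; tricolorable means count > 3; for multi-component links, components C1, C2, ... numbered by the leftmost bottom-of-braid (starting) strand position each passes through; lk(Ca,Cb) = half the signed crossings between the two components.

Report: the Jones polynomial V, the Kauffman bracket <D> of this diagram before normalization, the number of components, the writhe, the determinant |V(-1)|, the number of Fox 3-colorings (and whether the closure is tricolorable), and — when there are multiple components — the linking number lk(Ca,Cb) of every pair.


V = -x^-4 + x^-3 + x^-1
<D> = A^-8 + 1 - A^4 (w = -4)
1 component over 8 crossings, w = -4
9 Fox colorings among 3^8, |V(-1)| = 3: tricolorable
why: w = -4 shifts under R1 moves; the (-A^3)^(4) factor cancels that in V


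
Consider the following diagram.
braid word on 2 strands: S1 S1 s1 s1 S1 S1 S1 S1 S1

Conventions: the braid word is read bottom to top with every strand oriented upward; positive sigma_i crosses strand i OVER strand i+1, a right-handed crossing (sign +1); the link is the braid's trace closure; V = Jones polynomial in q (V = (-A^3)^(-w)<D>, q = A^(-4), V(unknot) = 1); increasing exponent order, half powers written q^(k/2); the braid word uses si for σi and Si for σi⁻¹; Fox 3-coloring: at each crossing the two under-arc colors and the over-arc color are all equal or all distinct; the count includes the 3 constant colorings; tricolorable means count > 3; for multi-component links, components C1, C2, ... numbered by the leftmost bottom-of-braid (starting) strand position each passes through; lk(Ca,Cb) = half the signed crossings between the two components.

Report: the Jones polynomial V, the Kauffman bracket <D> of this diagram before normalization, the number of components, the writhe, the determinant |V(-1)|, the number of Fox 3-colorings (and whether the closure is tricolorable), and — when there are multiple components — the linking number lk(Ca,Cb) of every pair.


V = -q^-7 + q^-6 - q^-5 + q^-4 + q^-2
<D> = -A^-7 - A + A^5 - A^9 + A^13 (w = -5)
1 component over 9 crossings, w = -5
3 Fox colorings among 3^9, |V(-1)| = 5: not tricolorable
why: inverse pairs cancel, leaving σ1⁻¹ σ1⁻¹ σ1⁻¹ σ1⁻¹ σ1⁻¹


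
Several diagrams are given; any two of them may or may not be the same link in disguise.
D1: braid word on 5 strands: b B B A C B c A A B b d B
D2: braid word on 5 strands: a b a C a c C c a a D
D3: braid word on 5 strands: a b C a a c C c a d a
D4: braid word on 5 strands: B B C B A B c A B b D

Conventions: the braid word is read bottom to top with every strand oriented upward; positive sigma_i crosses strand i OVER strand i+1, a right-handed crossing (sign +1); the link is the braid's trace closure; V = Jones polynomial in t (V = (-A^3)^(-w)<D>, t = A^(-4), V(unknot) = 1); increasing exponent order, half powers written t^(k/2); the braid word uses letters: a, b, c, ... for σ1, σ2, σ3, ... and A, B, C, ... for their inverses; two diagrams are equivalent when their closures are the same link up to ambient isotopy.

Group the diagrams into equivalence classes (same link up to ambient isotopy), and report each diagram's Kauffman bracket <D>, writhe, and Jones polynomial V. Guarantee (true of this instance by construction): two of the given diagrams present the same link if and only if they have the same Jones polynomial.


equivalence classes: {D1, D4} | {D2, D3}
D1 (bracket A^-9 + 2A^-1 - A^3 + A^7 - A^11; 13 crossings at w = -5): V = t^(-13/2) - t^(-11/2) + t^(-9/2) - 2t^(-7/2) - t^(-3/2)
V(D2) = -t^(3/2) - t^(5/2) - t^(7/2) + t^(15/2)  [11 crossings, <D> = -A^-15 + A + A^5 + A^9, w = +5]
V(D3) = -t^(3/2) - t^(5/2) - t^(7/2) + t^(15/2)  (w +7, c 11, <D> = -A^-9 + A^7 + A^11 + A^15)
D4 (bracket A^-15 + 2A^-7 - A^-3 + A - A^5; 11 crossings at w = -7): V = t^(-13/2) - t^(-11/2) + t^(-9/2) - 2t^(-7/2) - t^(-3/2)
observation: 2 classes among 4 diagrams; unequal V(t) rules out equality


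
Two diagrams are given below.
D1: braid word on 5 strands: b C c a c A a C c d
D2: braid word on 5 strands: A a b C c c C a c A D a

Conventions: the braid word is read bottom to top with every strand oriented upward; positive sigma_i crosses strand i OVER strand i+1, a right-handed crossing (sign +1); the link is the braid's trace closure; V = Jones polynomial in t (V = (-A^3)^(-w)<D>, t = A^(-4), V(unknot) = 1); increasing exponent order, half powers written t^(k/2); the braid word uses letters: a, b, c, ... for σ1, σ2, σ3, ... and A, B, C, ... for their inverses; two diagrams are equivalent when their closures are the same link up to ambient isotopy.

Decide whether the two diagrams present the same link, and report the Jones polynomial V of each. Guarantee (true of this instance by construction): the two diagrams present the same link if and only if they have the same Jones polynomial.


equivalent: yes
V(D1) = 1  (w +4, c 10, <D> = A^12)
V(D2) = 1  [12 crossings, <D> = A^6, w = +2]
key observation: all 2 diagrams share one V(t), hence one class


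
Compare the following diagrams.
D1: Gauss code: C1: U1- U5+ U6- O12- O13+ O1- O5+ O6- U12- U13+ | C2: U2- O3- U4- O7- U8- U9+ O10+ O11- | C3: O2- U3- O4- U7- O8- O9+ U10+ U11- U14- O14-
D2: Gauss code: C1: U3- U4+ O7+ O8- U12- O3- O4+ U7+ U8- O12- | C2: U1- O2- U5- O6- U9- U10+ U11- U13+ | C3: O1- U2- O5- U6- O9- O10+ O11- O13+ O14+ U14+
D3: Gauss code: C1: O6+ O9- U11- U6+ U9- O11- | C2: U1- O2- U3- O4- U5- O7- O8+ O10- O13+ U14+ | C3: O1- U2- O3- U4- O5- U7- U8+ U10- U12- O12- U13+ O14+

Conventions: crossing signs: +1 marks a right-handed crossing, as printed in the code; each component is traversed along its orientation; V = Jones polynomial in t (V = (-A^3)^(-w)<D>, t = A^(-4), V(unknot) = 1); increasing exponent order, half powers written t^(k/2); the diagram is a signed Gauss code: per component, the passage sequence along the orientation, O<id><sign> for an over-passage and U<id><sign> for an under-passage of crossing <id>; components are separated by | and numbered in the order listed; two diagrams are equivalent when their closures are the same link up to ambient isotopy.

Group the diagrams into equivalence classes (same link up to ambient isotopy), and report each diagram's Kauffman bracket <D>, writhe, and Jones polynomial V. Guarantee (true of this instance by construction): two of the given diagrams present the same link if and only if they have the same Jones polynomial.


classes: {D1, D2, D3}
V(D1) = t^-6 + t^-3 + t^-2 + t^-1  [14 crossings, <D> = A^-14 + A^-10 + A^-6 + A^6, w = -6]
V(D2) = t^-6 + t^-3 + t^-2 + t^-1  (w -4, c 14, <D> = A^-8 + A^-4 + 1 + A^12)
V(D3) = t^-6 + t^-3 + t^-2 + t^-1  [14 crossings, <D> = A^-14 + A^-10 + A^-6 + A^6, w = -6]
note: all 3 diagrams share one V(t), hence one class


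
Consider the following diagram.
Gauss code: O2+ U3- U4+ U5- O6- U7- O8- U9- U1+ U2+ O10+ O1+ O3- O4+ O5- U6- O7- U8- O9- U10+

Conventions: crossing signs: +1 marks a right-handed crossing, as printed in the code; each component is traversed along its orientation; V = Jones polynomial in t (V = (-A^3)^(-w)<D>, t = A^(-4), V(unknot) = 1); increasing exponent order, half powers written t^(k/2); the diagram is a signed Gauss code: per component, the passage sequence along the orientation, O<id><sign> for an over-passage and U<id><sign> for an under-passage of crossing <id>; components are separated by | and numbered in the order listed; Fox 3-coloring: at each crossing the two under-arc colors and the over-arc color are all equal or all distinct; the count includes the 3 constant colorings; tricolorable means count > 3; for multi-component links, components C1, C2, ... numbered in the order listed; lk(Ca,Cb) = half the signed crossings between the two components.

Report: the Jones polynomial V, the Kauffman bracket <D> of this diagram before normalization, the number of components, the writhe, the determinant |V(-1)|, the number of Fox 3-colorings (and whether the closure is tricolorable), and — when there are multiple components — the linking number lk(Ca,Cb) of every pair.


Jones polynomial: V(t) = -t^-4 + t^-3 + t^-1
<D> = A^-2 + A^6 - A^10; writhe -2
components 1, writhe -2 (10 crossings)
3-colorings: 9 of 3^10, det 3 — tricolorable
note: det 3 = |V(-1)|; divisible by 3, so tricolorable


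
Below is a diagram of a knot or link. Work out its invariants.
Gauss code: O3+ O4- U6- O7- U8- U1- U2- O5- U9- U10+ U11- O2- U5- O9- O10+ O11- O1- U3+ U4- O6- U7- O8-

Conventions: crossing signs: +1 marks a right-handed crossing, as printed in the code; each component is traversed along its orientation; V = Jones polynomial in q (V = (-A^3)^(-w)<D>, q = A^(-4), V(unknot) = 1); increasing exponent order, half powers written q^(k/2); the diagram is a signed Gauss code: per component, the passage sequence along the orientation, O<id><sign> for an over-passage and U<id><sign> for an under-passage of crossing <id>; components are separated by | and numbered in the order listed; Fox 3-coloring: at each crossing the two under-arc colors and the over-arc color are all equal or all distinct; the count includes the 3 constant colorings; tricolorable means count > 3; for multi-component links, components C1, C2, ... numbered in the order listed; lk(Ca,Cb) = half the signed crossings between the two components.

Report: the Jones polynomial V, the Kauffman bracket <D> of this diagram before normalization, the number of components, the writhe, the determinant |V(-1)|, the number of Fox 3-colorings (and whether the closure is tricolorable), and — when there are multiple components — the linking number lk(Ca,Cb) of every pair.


Jones polynomial: V(q) = q^-8 - 2q^-7 + q^-6 - 2q^-5 + 2q^-4 + q^-2
<D> = -A^-13 - 2A^-5 + 2A^-1 - A^3 + 2A^7 - A^11; writhe -7
components 1, writhe -7 (11 crossings)
3-colorings: 27 of 3^11, det 9 — tricolorable
note: |V(-1)| = 9: so tricolorable, since 3 divides 9


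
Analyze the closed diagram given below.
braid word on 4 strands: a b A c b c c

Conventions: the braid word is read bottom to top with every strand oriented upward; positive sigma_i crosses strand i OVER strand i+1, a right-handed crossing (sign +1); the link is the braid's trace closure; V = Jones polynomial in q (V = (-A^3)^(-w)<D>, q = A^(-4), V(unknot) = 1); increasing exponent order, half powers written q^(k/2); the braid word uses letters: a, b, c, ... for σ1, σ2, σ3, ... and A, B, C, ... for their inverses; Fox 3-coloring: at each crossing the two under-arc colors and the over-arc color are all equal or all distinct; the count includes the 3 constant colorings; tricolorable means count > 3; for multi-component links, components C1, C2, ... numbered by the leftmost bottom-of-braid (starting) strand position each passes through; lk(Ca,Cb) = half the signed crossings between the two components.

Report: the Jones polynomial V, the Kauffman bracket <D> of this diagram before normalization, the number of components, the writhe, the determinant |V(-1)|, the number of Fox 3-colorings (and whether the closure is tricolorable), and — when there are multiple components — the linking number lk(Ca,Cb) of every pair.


V(q) = q + q^3 - q^4
bracket: A^-1 - A^3 - A^11, w = +5
1 component, writhe +5, over 7 crossings
det 3, colorings 9 of 3^7 — tricolorable
observation: V spans 3 powers of q: at least 3 crossings in any diagram


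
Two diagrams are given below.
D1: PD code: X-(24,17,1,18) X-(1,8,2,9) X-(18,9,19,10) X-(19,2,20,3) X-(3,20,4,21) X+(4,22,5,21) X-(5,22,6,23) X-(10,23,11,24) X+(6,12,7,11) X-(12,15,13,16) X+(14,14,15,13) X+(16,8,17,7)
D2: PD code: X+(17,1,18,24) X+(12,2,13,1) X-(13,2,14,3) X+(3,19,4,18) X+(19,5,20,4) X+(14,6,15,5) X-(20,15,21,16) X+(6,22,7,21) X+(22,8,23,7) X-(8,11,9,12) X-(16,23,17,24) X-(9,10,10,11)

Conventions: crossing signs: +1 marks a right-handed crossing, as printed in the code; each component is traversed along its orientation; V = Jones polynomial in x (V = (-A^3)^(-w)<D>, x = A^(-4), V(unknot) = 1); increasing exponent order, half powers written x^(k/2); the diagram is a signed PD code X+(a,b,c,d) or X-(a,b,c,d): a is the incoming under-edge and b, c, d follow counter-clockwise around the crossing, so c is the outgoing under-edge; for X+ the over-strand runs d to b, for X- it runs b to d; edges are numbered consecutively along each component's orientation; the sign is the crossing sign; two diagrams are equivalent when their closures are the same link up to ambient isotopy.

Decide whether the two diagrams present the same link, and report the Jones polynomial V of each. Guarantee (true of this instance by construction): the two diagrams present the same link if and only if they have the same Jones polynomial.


equivalent: no
D1 (bracket A^-8 - A^-4 + 2 - A^4 + A^8 - A^12; 12 crossings at w = -4): V = -x^-6 + x^-5 - x^-4 + 2x^-3 - x^-2 + x^-1
D2 (bracket -A^-18 + A^-14 - A^-10 + 2A^-6 - A^-2 + A^2; 12 crossings at w = +2): V = x - x^2 + 2x^3 - x^4 + x^5 - x^6
key observation: 2 classes among 2 diagrams; unequal V(x) rules out equality


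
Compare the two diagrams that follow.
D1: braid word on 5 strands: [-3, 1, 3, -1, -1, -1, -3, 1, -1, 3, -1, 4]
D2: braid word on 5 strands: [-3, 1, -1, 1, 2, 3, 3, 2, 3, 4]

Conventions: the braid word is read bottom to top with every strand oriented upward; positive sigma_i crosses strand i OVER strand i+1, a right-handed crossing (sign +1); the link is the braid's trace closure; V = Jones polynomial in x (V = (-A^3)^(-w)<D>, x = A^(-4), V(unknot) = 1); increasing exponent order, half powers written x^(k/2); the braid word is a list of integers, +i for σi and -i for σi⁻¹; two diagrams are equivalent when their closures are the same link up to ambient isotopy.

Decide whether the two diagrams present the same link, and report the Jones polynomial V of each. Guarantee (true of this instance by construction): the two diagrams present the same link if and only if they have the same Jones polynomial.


equivalent: no
V(D1) = -x^-5 - x^-4 + x^-3 + 2x^-2 + 2x^-1 + 1  (w -2, c 12, <D> = A^-6 + 2A^-2 + 2A^2 + A^6 - A^10 - A^14)
V(D2) = x + 2x^3 + x^5  [10 crossings, <D> = A^-2 + 2A^6 + A^14, w = +6]
key observation: comparing 2 Jones polynomials yields 2 groups


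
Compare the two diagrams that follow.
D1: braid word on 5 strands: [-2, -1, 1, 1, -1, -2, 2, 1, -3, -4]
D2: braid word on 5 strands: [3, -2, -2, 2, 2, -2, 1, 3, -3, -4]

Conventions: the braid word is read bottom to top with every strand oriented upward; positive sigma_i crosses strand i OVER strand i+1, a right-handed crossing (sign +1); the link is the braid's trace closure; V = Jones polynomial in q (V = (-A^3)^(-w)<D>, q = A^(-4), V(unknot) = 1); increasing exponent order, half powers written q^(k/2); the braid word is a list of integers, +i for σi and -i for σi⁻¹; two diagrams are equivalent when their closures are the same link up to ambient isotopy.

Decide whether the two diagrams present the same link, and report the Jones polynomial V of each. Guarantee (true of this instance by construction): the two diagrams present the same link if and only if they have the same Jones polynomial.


same link: yes
V(D1) = 1  [10 crossings, <D> = A^-6, w = -2]
D2 (bracket 1; 10 crossings at w = 0): V = 1
note: all 2 diagrams share one V(q), hence one class


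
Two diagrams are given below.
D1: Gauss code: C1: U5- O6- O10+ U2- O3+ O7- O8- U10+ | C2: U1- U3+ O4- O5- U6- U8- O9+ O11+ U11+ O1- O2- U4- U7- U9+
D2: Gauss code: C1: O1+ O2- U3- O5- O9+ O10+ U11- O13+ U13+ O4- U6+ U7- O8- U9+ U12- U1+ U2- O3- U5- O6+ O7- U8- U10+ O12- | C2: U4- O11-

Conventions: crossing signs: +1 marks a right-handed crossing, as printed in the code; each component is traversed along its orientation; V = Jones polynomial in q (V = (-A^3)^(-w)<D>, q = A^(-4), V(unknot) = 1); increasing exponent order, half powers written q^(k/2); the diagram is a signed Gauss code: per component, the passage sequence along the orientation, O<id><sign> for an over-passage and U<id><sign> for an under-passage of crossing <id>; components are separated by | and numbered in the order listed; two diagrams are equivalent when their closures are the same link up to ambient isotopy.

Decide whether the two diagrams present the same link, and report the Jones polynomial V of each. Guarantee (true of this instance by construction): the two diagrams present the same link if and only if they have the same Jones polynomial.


same link: no
V(D1) = -q^(-9/2) - q^(-5/2) + q^(-3/2) - q^(-1/2)  [11 crossings, <D> = A^-7 - A^-3 + A + A^9, w = -3]
V(D2) = q^(-13/2) - q^(-11/2) + q^(-9/2) - 2q^(-7/2) - q^(-3/2)  (w -3, c 13, <D> = A^-3 + 2A^5 - A^9 + A^13 - A^17)
note: 2 values of V(q) split the 2 diagrams


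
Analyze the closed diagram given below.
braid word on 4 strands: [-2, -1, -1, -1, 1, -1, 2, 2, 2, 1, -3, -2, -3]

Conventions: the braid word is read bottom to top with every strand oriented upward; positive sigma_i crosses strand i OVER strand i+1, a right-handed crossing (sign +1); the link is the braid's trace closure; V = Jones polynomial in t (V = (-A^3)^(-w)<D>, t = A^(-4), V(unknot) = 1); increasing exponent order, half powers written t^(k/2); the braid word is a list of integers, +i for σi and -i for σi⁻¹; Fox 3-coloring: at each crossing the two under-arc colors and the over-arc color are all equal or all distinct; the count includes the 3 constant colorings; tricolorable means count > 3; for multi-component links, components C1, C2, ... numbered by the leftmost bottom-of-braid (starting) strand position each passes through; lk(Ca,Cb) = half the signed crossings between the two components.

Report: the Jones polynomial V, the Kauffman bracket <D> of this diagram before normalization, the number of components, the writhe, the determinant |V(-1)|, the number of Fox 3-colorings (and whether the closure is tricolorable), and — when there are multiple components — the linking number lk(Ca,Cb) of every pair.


V(t) = -t^-6 + 2t^-5 - 4t^-4 + 5t^-3 - 4t^-2 + 5t^-1 - 3 + 2t - t^2
bracket: A^-17 - 2A^-13 + 3A^-9 - 5A^-5 + 4A^-1 - 5A^3 + 4A^7 - 2A^11 + A^15, w = -3
1 component, writhe -3, over 13 crossings
det 27, colorings 9 of 3^13 — tricolorable
observation: det 27 = |V(-1)|; divisible by 3, so tricolorable


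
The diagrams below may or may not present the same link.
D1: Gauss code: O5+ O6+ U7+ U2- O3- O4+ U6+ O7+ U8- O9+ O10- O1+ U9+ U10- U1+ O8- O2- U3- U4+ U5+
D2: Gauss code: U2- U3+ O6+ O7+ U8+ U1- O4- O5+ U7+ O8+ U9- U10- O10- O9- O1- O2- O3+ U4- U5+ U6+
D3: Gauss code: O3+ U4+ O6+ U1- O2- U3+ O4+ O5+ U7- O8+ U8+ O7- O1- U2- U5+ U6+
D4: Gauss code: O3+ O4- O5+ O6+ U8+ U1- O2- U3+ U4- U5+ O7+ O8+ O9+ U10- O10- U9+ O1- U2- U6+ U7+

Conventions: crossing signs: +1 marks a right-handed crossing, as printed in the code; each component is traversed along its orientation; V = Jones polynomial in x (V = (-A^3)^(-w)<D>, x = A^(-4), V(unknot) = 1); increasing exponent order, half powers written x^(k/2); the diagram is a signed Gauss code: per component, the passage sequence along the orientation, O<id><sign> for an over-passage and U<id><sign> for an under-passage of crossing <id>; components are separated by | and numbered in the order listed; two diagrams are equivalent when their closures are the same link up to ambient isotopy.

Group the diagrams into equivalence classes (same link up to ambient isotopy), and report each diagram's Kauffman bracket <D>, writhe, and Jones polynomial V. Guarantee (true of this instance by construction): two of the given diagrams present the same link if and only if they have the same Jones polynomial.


equivalence classes: {D1, D2, D3, D4}
D1 (bracket A^6; 10 crossings at w = +2): V = 1
V(D2) = 1  (w 0, c 10, <D> = 1)
V(D3) = 1  [8 crossings, <D> = A^6, w = +2]
V(D4) = 1  (w +2, c 10, <D> = A^6)
key observation: one V(x) for all 4 diagrams — one class (guaranteed)


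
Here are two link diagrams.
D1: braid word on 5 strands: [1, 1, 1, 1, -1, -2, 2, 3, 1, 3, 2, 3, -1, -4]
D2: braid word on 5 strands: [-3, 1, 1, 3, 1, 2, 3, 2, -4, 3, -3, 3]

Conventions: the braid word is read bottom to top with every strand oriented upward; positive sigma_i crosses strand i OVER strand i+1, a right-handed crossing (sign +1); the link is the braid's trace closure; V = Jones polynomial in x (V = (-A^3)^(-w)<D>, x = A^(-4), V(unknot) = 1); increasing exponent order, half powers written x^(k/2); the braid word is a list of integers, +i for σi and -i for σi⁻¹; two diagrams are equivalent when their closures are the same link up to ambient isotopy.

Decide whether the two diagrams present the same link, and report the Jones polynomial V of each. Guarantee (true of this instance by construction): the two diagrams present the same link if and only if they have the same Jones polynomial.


equivalent: yes
D1 (bracket A^-14 - 2A^-10 + A^-6 - 2A^-2 + 2A^2 + A^10; 14 crossings at w = +6): V = x^2 + 2x^4 - 2x^5 + x^6 - 2x^7 + x^8
V(D2) = x^2 + 2x^4 - 2x^5 + x^6 - 2x^7 + x^8  (w +6, c 12, <D> = A^-14 - 2A^-10 + A^-6 - 2A^-2 + 2A^2 + A^10)
key observation: Markov moves rewrite D1 (14 crossings) into D2 (12)


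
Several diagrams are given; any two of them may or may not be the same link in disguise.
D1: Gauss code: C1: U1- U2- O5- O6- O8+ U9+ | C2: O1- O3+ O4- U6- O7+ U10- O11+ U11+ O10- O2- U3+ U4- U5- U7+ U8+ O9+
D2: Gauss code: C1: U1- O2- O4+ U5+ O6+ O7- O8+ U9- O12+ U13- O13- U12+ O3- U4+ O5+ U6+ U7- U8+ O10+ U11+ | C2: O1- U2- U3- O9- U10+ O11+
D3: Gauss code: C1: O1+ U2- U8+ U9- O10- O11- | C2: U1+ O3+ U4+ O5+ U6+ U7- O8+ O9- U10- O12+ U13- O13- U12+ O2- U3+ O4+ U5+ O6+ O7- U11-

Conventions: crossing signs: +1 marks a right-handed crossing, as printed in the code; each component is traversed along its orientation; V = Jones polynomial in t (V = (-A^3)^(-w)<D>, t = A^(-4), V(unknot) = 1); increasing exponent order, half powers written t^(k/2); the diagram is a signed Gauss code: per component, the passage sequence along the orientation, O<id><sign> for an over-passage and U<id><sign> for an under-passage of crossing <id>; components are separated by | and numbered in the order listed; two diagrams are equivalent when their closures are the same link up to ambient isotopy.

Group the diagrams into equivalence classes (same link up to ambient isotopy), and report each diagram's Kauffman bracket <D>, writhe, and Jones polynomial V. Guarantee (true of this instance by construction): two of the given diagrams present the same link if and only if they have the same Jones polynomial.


classes: {D1} | {D2, D3}
V(D1) = -t^(-5/2) - t^(-1/2)  [11 crossings, <D> = A^-1 + A^7, w = -1]
V(D2) = -t^(-3/2) - 2t^(1/2) + t^(3/2) - t^(5/2) + t^(7/2)  [13 crossings, <D> = -A^-11 + A^-7 - A^-3 + 2A + A^9, w = +1]
D3 (bracket -A^-11 + A^-7 - A^-3 + 2A + A^9; 13 crossings at w = +1): V = -t^(-3/2) - 2t^(1/2) + t^(3/2) - t^(5/2) + t^(7/2)
note: 2 values of V(t) split the 3 diagrams


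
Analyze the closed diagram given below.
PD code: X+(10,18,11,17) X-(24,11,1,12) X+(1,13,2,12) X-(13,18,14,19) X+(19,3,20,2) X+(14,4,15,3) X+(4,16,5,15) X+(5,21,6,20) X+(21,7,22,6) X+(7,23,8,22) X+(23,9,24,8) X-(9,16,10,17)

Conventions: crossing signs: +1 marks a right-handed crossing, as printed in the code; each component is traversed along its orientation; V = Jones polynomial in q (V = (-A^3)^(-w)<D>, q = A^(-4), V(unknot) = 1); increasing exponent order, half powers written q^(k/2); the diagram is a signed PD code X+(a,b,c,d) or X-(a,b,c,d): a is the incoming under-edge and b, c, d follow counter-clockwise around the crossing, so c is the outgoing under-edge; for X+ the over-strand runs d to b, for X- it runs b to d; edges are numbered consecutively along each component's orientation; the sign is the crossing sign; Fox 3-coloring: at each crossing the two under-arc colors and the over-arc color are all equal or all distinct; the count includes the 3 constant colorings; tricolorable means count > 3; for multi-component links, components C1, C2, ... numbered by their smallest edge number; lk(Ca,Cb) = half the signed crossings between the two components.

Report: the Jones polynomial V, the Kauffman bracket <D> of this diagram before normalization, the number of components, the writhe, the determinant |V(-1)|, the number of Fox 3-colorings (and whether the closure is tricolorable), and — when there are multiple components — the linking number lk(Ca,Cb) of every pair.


Jones polynomial: V(q) = q^2 - q^3 + 2q^4 - 2q^5 + 3q^6 - 2q^7 + q^8 - q^9
<D> = -A^-18 + A^-14 - 2A^-10 + 3A^-6 - 2A^-2 + 2A^2 - A^6 + A^10; writhe +6
components 1, writhe +6 (12 crossings)
3-colorings: 3 of 3^12, det 13 — not tricolorable
note: the span of V is 7, forcing >= 7 crossings in any diagram


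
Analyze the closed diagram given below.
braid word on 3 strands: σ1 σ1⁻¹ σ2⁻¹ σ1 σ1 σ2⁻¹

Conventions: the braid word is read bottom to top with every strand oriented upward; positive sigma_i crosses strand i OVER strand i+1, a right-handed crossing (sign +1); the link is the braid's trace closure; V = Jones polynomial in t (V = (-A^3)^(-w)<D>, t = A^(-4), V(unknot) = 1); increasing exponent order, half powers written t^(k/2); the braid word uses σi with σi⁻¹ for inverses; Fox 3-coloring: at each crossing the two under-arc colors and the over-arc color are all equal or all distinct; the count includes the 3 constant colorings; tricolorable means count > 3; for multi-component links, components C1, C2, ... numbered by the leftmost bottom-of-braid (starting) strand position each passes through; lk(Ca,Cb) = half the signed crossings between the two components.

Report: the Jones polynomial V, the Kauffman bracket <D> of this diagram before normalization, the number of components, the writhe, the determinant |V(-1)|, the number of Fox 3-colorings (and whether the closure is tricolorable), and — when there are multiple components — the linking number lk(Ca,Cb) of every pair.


V(t) = t^-2 + 2 + t^2
bracket: A^-8 + 2 + A^8, w = 0
3 components, writhe 0, over 6 crossings
lk(C1,C2) = 0
linking number lk(C1,C3) = +1
lk(C2,C3): -1
det 4, colorings 3 of 3^6 — not tricolorable
observation: palindromic: swapping t for 1/t fixes V


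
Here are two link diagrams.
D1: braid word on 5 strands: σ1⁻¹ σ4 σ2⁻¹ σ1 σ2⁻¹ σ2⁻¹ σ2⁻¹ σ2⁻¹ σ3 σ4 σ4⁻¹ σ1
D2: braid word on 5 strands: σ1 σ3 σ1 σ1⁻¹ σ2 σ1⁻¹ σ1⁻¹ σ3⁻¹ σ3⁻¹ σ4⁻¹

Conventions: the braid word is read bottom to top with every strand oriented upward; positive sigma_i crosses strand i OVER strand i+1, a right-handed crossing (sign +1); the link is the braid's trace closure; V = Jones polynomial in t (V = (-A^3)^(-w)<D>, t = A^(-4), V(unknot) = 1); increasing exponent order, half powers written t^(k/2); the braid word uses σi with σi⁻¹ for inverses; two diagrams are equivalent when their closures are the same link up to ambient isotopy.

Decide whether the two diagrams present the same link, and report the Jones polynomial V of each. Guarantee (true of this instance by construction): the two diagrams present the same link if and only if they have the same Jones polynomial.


equivalent: no
D1 (bracket A^2 + A^10 - A^14 + A^18 - A^22; 12 crossings at w = -2): V = -t^-7 + t^-6 - t^-5 + t^-4 + t^-2
V(D2) = 1  [10 crossings, <D> = A^-6, w = -2]
observation: 2 values of V(t) split the 2 diagrams


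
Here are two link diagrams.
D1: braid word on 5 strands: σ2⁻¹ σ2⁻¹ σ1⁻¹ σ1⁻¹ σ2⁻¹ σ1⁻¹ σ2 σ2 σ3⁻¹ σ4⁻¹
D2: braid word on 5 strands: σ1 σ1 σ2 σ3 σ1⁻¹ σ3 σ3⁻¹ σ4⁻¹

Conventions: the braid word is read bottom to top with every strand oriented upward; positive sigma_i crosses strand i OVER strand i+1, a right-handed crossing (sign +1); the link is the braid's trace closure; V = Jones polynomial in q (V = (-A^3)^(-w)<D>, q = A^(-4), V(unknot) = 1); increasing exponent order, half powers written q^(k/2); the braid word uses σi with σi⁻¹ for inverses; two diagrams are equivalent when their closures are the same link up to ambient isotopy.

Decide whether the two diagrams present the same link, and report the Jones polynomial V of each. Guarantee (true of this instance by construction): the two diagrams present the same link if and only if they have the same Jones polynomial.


equivalent: no
D1 (bracket A^-14 + A^-6 - A^-2; 10 crossings at w = -6): V = -q^-4 + q^-3 + q^-1
V(D2) = 1  (w +2, c 8, <D> = A^6)
key observation: V(q) takes 2 values over 2 diagrams, fixing the grouping


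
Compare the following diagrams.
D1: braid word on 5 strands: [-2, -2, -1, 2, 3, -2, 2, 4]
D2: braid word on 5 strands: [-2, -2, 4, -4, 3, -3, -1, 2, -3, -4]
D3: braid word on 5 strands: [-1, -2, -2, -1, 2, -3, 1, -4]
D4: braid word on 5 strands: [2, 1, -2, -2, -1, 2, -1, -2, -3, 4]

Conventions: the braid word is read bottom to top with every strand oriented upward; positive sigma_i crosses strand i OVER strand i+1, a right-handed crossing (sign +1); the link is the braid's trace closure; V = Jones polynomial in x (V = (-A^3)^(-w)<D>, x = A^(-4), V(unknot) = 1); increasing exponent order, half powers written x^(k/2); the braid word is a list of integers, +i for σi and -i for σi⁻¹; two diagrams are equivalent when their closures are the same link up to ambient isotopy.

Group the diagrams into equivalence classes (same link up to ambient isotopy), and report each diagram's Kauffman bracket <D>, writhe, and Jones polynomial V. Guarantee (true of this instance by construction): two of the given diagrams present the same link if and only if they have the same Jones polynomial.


equivalence classes: {D1, D2, D3, D4}
D1 (bracket 1; 8 crossings at w = 0): V = 1
V(D2) = 1  [10 crossings, <D> = A^-12, w = -4]
V(D3) = 1  (w -4, c 8, <D> = A^-12)
D4 (bracket A^-6; 10 crossings at w = -2): V = 1
observation: one V(x) for all 4 diagrams — one class (guaranteed)


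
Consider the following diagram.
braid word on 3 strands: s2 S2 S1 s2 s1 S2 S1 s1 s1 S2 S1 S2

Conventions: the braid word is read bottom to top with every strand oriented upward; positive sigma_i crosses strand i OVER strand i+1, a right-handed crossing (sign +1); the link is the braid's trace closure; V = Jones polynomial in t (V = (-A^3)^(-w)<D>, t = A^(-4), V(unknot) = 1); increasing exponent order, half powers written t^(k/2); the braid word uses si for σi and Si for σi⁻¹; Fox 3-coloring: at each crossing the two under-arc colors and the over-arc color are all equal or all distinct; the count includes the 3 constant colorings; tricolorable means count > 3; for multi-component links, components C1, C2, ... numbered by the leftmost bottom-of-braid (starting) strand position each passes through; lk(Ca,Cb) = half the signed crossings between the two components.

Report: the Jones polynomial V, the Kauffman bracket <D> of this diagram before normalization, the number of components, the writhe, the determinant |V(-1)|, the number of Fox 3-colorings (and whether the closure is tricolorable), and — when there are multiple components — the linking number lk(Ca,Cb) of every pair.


V = -t^-4 + t^-3 + t^-1
<D> = A^-2 + A^6 - A^10 (w = -2)
1 component over 12 crossings, w = -2
9 Fox colorings among 3^12, |V(-1)| = 3: tricolorable
why: the span of V is 3, forcing >= 3 crossings in any diagram


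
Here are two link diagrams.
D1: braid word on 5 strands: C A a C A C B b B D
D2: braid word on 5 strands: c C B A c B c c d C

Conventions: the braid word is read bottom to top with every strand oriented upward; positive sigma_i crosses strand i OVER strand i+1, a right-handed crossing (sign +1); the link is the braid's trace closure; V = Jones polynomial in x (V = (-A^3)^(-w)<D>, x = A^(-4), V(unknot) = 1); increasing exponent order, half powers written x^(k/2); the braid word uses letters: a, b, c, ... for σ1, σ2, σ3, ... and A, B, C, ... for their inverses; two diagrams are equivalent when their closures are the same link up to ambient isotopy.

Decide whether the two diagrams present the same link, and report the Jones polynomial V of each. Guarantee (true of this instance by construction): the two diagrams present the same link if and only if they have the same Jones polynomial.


equivalent: no
V(D1) = -x^-4 + x^-3 + x^-1  (w -6, c 10, <D> = A^-14 + A^-6 - A^-2)
V(D2) = x^-2 - x^-1 + 1 - x + x^2  (w 0, c 10, <D> = A^-8 - A^-4 + 1 - A^4 + A^8)
why: V(x) takes 2 values over 2 diagrams, fixing the grouping


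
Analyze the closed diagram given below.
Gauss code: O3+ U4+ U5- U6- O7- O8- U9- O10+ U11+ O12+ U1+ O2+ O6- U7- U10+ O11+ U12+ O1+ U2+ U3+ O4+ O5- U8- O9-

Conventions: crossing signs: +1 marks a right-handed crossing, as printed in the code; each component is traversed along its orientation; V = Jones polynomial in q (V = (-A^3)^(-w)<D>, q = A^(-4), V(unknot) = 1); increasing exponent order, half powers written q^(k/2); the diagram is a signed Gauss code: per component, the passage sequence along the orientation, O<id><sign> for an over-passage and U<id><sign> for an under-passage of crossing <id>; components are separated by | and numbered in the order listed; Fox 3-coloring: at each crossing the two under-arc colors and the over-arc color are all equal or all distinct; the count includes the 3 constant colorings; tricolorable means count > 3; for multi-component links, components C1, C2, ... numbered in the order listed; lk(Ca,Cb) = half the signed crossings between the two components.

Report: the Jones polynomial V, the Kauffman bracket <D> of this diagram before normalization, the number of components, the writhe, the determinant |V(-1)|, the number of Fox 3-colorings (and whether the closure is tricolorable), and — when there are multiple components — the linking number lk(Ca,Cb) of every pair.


V(q) = -q^-2 + 2q^-1 - 2 + 4q - 4q^2 + 4q^3 - 3q^4 + 2q^5 - q^6
bracket: -A^-18 + 2A^-14 - 3A^-10 + 4A^-6 - 4A^-2 + 4A^2 - 2A^6 + 2A^10 - A^14, w = +2
1 component, writhe +2, over 12 crossings
det 23, colorings 3 of 3^12 — not tricolorable
observation: w = +2 shifts under R1 moves; the (-A^3)^(-2) factor cancels that in V


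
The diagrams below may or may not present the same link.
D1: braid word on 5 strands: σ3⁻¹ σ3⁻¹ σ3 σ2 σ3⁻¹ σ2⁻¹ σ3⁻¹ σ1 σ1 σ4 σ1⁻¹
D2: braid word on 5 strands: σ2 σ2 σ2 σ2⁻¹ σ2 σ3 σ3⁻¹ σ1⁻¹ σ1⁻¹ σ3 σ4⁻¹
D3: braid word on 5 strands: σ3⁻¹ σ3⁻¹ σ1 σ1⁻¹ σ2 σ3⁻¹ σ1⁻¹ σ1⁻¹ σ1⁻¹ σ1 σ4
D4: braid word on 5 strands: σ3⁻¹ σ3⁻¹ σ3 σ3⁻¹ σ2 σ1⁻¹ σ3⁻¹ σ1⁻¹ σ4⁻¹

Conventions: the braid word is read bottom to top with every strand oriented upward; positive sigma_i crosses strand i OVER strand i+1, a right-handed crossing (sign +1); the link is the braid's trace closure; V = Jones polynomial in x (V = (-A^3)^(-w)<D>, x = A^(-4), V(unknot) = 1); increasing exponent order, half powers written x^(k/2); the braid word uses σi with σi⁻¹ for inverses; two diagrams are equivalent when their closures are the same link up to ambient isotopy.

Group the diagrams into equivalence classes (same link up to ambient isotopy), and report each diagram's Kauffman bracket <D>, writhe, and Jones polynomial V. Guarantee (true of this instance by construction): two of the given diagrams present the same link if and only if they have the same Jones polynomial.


classes: {D1} | {D2} | {D3, D4}
V(D1) = -x^(-5/2) - x^(-1/2)  [11 crossings, <D> = A^-1 + A^7, w = -1]
V(D2) = -x^(-3/2) - 2x^(1/2) + x^(3/2) - x^(5/2) + x^(7/2)  (w +1, c 11, <D> = -A^-11 + A^-7 - A^-3 + 2A + A^9)
D3 (bracket A^-3 + 2A^5 - A^9 + A^13 - A^17; 11 crossings at w = -3): V = x^(-13/2) - x^(-11/2) + x^(-9/2) - 2x^(-7/2) - x^(-3/2)
D4 (bracket A^-9 + 2A^-1 - A^3 + A^7 - A^11; 9 crossings at w = -5): V = x^(-13/2) - x^(-11/2) + x^(-9/2) - 2x^(-7/2) - x^(-3/2)
insight: 3 classes among 4 diagrams; unequal V(x) rules out equality


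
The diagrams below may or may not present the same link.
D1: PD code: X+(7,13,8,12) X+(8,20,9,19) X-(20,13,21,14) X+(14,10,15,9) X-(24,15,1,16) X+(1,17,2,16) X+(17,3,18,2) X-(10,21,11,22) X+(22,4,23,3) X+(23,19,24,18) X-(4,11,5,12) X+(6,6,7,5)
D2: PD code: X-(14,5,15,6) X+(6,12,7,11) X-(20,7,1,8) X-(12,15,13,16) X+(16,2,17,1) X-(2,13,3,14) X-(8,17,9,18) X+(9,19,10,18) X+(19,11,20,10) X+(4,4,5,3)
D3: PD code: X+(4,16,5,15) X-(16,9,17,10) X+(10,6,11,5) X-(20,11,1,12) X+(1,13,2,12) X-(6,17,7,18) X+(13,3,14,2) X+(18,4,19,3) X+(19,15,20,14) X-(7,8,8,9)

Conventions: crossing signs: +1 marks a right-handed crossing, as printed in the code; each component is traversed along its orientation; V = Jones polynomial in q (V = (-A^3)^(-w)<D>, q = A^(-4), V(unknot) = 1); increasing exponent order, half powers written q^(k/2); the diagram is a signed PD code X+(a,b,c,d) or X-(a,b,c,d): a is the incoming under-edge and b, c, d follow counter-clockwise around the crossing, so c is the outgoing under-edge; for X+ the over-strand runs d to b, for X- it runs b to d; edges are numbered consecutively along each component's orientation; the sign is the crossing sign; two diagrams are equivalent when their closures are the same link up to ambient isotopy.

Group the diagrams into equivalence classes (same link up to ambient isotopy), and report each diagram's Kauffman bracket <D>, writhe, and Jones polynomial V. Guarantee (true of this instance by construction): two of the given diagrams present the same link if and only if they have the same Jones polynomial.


grouping into links: {D1, D3} | {D2}
V(D1) = q^-1 - 1 + 2q - 2q^2 + 2q^3 - 2q^4 + q^5  (w +4, c 12, <D> = A^-8 - 2A^-4 + 2 - 2A^4 + 2A^8 - A^12 + A^16)
D2 (bracket A^4 + A^12 - A^16; 10 crossings at w = 0): V = -q^-4 + q^-3 + q^-1
D3 (bracket A^-14 - 2A^-10 + 2A^-6 - 2A^-2 + 2A^2 - A^6 + A^10; 10 crossings at w = +2): V = q^-1 - 1 + 2q - 2q^2 + 2q^3 - 2q^4 + q^5
why: 2 classes among 3 diagrams; unequal V(q) rules out equality


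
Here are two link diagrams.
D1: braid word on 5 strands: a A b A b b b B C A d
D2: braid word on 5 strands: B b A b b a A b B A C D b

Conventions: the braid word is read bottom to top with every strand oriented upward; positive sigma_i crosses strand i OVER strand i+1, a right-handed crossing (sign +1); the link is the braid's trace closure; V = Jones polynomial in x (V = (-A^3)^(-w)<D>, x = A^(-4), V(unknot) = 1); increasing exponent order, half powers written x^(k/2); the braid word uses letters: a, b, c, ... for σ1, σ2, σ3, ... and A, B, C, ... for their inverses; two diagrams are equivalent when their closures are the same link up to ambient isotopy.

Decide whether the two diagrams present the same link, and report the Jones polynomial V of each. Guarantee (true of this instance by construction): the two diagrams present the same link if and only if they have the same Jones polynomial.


equivalent: yes
D1 (bracket -A^-11 + 2A^-7 - A^-3 + 2A - A^5 + A^9; 11 crossings at w = +1): V = -x^(-3/2) + x^(-1/2) - 2x^(1/2) + x^(3/2) - 2x^(5/2) + x^(7/2)
D2 (bracket -A^-17 + 2A^-13 - A^-9 + 2A^-5 - A^-1 + A^3; 13 crossings at w = -1): V = -x^(-3/2) + x^(-1/2) - 2x^(1/2) + x^(3/2) - 2x^(5/2) + x^(7/2)
key observation: all 2 diagrams share one V(x), hence one class


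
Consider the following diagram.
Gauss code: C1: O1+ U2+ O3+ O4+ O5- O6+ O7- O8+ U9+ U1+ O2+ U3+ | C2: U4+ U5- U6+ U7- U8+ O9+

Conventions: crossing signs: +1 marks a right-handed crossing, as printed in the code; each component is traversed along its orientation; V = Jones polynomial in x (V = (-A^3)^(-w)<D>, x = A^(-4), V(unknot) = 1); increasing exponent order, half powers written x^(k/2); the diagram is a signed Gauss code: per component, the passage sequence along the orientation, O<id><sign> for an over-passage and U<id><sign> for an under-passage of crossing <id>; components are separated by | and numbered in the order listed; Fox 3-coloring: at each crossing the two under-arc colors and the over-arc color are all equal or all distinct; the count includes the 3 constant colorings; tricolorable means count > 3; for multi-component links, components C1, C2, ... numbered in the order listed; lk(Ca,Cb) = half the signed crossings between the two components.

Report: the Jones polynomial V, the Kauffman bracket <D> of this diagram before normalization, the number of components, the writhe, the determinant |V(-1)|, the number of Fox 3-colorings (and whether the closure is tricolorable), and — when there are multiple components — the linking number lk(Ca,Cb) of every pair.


V = -x^(3/2) - 2x^(7/2) + x^(9/2) - x^(11/2) + x^(13/2)
<D> = -A^-11 + A^-7 - A^-3 + 2A + A^9 (w = +5)
2 components over 9 crossings, w = +5
lk(C1,C2): +1
9 Fox colorings among 3^9, |V(-1)| = 6: tricolorable
why: summing lk over 1 pair gives +1
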